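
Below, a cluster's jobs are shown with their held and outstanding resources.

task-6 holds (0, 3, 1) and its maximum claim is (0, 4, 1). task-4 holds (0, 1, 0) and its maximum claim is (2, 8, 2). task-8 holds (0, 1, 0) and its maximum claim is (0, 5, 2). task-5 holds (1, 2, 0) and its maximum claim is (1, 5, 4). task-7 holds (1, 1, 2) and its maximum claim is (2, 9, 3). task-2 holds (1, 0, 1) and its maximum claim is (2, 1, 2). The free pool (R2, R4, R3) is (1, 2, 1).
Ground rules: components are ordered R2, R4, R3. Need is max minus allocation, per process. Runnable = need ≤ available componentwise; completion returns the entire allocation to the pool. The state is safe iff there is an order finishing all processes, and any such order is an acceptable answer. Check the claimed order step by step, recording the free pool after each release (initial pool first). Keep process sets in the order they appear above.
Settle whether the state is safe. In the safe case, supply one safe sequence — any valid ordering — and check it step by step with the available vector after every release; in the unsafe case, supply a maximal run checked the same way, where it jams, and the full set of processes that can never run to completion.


UNSAFE — no complete ordering exists.
Key observation: after task-6, task-2, task-8 the pool peaks at (2, 6, 3), and each blocked process is short somewhere: task-4 on R4; task-5 on R3; task-7 on R4.
Going as far as possible: task-6, task-2, task-8; after that, nothing fits. Step-by-step check:
  pool = (1, 2, 1)
  task-6: need (0, 1, 0) fits (1, 2, 1); releases (0, 3, 1), pool now (1, 5, 2)
  task-2: need (1, 1, 1) fits (1, 5, 2); releases (1, 0, 1), pool now (2, 5, 3)
  task-8: need (0, 4, 2) fits (2, 5, 3); releases (0, 1, 0), pool now (2, 6, 3)
  task-4 still needs (2, 7, 2) but only (2, 6, 3) is free — short on R4
  task-5 still needs (0, 3, 4) but only (2, 6, 3) is free — short on R3
  task-7 still needs (1, 8, 1) but only (2, 6, 3) is free — short on R4
Processes that can never finish: task-4, task-5 and task-7.


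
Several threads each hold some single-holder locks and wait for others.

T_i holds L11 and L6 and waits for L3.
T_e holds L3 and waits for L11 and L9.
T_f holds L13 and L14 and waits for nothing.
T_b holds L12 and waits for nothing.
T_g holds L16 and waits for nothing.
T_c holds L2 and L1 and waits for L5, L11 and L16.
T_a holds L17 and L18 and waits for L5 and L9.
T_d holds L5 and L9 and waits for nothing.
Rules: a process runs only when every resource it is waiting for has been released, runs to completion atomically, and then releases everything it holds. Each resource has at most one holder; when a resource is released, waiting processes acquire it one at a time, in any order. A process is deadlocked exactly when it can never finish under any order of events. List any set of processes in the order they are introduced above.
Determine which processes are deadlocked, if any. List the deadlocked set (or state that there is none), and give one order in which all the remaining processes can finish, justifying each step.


Deadlocked set: T_i, T_e and T_c.
Key observation: the loop T_i -> T_e -> T_i blocks itself forever; T_c waits into the deadlock from upstream.
A valid finishing order for the others: T_d, T_g, T_f, T_a, T_b.
Step-by-step check:
  run T_d (it waits on nothing); releases L5 and L9
  run T_g (it waits on nothing); releases L16
  run T_f (it waits on nothing); releases L13 and L14
  run T_a (all its waits — L5 and L9 — are resolved); releases L17 and L18
  run T_b (it waits on nothing); releases L12


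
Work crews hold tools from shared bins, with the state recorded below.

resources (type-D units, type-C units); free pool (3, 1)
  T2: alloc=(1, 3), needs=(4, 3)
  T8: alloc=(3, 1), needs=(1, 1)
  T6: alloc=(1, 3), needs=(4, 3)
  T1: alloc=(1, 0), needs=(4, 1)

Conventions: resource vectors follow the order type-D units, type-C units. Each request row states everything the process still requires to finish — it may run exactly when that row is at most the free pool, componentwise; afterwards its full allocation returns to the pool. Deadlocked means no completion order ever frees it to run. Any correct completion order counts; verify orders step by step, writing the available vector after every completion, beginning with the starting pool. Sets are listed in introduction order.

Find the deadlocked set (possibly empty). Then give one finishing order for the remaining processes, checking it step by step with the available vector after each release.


The deadlocked set is T2 and T6.
Key observation: the pool after T8, T1 is (7, 2); every surviving request exceeds it in type-C units, so progress ends there.
One completion order for the rest: T8, T1. Verifying each step:
  pool = (3, 1)
  T8 needs (1, 1) <= (3, 1) -> finishes; pool += (3, 1) = (6, 2)
  T1 needs (4, 1) <= (6, 2) -> finishes; pool += (1, 0) = (7, 2)
The blocked processes can never fit:
  blocked: T2 wants (4, 3), pool (7, 2) — not enough type-C units
  blocked: T6 wants (4, 3), pool (7, 2) — not enough type-C units


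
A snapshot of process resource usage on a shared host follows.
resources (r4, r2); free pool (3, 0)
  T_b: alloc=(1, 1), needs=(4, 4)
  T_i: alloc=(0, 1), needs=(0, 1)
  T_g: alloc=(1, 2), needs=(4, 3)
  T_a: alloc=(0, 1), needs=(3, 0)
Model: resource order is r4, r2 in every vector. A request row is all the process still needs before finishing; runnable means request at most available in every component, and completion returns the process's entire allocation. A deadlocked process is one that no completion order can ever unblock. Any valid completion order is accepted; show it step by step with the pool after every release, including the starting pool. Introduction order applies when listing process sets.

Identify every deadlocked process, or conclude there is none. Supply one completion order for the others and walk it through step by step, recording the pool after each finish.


The deadlocked set is T_b and T_g.
Key observation: the pool after T_a, T_i is (3, 2); every surviving request exceeds it in r4, so progress ends there.
A valid finishing order for the others: T_a, T_i. Check, step by step:
  pool = (3, 0)
  run T_a (needs (3, 0), free (3, 0)); after release of (0, 1) the pool is (3, 1)
  run T_i (needs (0, 1), free (3, 1)); after release of (0, 1) the pool is (3, 2)
The stuck group stays short no matter what:
  T_b cannot run: need (4, 4) vs free (3, 2) (insufficient r4 and r2)
  T_g cannot run: need (4, 3) vs free (3, 2) (insufficient r4 and r2)


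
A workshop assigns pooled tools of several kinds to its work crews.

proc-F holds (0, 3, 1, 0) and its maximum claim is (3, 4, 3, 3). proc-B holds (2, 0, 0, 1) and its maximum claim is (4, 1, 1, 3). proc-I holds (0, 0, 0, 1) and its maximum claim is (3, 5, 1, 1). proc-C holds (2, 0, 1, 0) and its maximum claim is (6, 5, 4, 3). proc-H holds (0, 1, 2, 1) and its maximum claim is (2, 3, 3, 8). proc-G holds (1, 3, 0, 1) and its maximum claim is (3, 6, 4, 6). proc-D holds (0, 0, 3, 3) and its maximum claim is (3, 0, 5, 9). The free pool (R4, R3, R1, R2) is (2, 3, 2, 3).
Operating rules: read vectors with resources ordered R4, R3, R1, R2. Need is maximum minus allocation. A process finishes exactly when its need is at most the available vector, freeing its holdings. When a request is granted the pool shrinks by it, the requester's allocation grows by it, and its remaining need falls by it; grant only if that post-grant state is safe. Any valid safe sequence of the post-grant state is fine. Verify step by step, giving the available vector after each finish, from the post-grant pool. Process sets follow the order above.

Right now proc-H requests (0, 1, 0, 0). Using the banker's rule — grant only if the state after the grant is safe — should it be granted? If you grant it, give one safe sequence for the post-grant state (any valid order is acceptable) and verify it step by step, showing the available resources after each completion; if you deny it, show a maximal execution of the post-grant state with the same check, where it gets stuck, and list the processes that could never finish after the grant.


GRANT: granting preserves safety; a valid post-grant sequence is proc-B, proc-F, proc-I, proc-C, proc-G, proc-D, proc-H.
Key observation: with (2, 2, 2, 3) left after the transfer, proc-B can run at once — the state stays safe.
Step-by-step check of the post-grant state:
  pool = (2, 2, 2, 3)
  run proc-B (needs (2, 1, 1, 2), free (2, 2, 2, 3)); after release of (2, 0, 0, 1) the pool is (4, 2, 2, 4)
  run proc-F (needs (3, 1, 2, 3), free (4, 2, 2, 4)); after release of (0, 3, 1, 0) the pool is (4, 5, 3, 4)
  run proc-I (needs (3, 5, 1, 0), free (4, 5, 3, 4)); after release of (0, 0, 0, 1) the pool is (4, 5, 3, 5)
  run proc-C (needs (4, 5, 3, 3), free (4, 5, 3, 5)); after release of (2, 0, 1, 0) the pool is (6, 5, 4, 5)
  run proc-G (needs (2, 3, 4, 5), free (6, 5, 4, 5)); after release of (1, 3, 0, 1) the pool is (7, 8, 4, 6)
  run proc-D (needs (3, 0, 2, 6), free (7, 8, 4, 6)); after release of (0, 0, 3, 3) the pool is (7, 8, 7, 9)
  run proc-H (needs (2, 1, 1, 7), free (7, 8, 7, 9)); after release of (0, 2, 2, 1) the pool is (7, 10, 9, 10)


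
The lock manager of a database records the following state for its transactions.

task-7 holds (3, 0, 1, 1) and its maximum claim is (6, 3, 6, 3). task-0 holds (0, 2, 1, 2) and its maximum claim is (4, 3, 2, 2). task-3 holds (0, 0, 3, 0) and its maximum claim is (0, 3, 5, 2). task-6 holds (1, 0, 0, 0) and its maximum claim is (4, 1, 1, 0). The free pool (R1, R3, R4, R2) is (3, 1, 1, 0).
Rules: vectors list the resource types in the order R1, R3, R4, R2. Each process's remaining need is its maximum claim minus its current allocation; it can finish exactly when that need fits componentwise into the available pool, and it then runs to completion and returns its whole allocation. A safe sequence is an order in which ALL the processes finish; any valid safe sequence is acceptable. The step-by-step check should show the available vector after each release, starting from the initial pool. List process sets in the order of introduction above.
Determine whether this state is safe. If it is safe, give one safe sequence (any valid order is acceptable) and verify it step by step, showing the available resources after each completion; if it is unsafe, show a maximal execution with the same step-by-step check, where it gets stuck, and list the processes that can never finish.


SAFE, for example via the order task-6, task-0, task-3, task-7.
Key observation: task-6 marks the first exact bind of the order: its need (3, 1, 1, 0) fits the free (3, 1, 1, 0) with zero slack on a requested resource.
Verifying each step:
  pool = (3, 1, 1, 0)
  task-6 needs (3, 1, 1, 0) <= (3, 1, 1, 0) -> finishes; pool += (1, 0, 0, 0) = (4, 1, 1, 0)
  task-0 needs (4, 1, 1, 0) <= (4, 1, 1, 0) -> finishes; pool += (0, 2, 1, 2) = (4, 3, 2, 2)
  task-3 needs (0, 3, 2, 2) <= (4, 3, 2, 2) -> finishes; pool += (0, 0, 3, 0) = (4, 3, 5, 2)
  task-7 needs (3, 3, 5, 2) <= (4, 3, 5, 2) -> finishes; pool += (3, 0, 1, 1) = (7, 3, 6, 3)


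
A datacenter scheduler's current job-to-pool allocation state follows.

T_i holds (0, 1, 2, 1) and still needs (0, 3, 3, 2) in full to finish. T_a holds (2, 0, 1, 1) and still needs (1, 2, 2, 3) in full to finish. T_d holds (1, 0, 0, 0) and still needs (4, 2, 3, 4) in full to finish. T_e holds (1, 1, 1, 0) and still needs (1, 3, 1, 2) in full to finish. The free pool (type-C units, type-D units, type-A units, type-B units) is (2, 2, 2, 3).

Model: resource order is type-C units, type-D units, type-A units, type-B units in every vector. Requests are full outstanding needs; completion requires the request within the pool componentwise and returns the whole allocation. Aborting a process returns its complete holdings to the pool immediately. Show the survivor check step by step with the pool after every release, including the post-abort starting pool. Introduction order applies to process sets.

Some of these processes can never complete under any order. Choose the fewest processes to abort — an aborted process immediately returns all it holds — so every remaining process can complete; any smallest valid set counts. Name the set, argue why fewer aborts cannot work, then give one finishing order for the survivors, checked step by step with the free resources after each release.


Minimum abort set: T_i.
Key observation: no ordering could ever have run T_e before the abort of T_i; with (0, 1, 2, 1) back in the pool it fits at step 3.
Minimality: the empty abort set fails — the state is deadlocked as it stands.
The survivors complete as T_a, T_d, T_e. Verifying each step (starting from the post-abort pool):
  pool = (2, 3, 4, 4)
  T_a needs (1, 2, 2, 3) <= (2, 3, 4, 4) -> finishes; pool += (2, 0, 1, 1) = (4, 3, 5, 5)
  T_d needs (4, 2, 3, 4) <= (4, 3, 5, 5) -> finishes; pool += (1, 0, 0, 0) = (5, 3, 5, 5)
  T_e needs (1, 3, 1, 2) <= (5, 3, 5, 5) -> finishes; pool += (1, 1, 1, 0) = (6, 4, 6, 5)


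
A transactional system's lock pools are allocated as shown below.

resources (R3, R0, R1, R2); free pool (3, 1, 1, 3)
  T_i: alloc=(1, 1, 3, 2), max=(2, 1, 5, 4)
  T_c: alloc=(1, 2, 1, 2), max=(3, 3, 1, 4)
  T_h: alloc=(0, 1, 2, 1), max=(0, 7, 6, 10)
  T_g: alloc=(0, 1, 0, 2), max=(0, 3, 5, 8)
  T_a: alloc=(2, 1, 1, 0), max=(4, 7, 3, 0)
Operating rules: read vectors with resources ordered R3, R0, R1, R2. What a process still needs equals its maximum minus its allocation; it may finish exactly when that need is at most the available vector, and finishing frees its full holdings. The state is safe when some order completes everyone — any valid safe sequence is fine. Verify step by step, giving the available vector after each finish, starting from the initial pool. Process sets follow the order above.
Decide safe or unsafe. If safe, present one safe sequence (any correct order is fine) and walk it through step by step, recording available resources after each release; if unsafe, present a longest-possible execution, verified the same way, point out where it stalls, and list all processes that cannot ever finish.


UNSAFE — no complete ordering exists.
Key observation: after T_c, T_i, T_g complete, (5, 5, 5, 9) is the best the pool ever gets, yet each leftover process wants more R0.
The run T_c, T_i, T_g cannot be extended any further. Check, step by step:
  pool = (3, 1, 1, 3)
  T_c: need (2, 1, 0, 2) fits (3, 1, 1, 3); releases (1, 2, 1, 2), pool now (4, 3, 2, 5)
  T_i: need (1, 0, 2, 2) fits (4, 3, 2, 5); releases (1, 1, 3, 2), pool now (5, 4, 5, 7)
  T_g: need (0, 2, 5, 6) fits (5, 4, 5, 7); releases (0, 1, 0, 2), pool now (5, 5, 5, 9)
  T_h cannot run: need (0, 6, 4, 9) vs free (5, 5, 5, 9) (insufficient R0)
  T_a cannot run: need (2, 6, 2, 0) vs free (5, 5, 5, 9) (insufficient R0)
Never able to finish: T_h and T_a.


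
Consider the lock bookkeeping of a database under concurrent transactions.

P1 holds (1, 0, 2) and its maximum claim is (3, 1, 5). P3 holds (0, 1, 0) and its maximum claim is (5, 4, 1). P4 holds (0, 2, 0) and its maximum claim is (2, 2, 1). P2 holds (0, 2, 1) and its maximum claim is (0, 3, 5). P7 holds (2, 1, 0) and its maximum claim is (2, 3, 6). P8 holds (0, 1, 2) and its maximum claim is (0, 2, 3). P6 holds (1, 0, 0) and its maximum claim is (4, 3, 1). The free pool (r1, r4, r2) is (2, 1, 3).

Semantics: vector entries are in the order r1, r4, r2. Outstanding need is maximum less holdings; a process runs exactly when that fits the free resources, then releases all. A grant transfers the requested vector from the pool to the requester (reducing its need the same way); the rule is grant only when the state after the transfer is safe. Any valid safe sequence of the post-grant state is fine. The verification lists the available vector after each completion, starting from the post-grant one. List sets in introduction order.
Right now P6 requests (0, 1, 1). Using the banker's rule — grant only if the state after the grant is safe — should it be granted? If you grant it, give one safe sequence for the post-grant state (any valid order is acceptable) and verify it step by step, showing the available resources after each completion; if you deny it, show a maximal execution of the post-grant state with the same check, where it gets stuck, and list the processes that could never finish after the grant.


GRANT — the state after the grant stays safe, e.g. via P4, P8, P1, P2, P7, P3, P6.
Key observation: (2, 0, 2) free after granting still covers P4 first, and each release covers the next.
Step-by-step check of the post-grant state:
  pool = (2, 0, 2)
  run P4 (needs (2, 0, 1), free (2, 0, 2)); after release of (0, 2, 0) the pool is (2, 2, 2)
  run P8 (needs (0, 1, 1), free (2, 2, 2)); after release of (0, 1, 2) the pool is (2, 3, 4)
  run P1 (needs (2, 1, 3), free (2, 3, 4)); after release of (1, 0, 2) the pool is (3, 3, 6)
  run P2 (needs (0, 1, 4), free (3, 3, 6)); after release of (0, 2, 1) the pool is (3, 5, 7)
  run P7 (needs (0, 2, 6), free (3, 5, 7)); after release of (2, 1, 0) the pool is (5, 6, 7)
  run P3 (needs (5, 3, 1), free (5, 6, 7)); after release of (0, 1, 0) the pool is (5, 7, 7)
  run P6 (needs (3, 2, 0), free (5, 7, 7)); after release of (1, 1, 1) the pool is (6, 8, 8)


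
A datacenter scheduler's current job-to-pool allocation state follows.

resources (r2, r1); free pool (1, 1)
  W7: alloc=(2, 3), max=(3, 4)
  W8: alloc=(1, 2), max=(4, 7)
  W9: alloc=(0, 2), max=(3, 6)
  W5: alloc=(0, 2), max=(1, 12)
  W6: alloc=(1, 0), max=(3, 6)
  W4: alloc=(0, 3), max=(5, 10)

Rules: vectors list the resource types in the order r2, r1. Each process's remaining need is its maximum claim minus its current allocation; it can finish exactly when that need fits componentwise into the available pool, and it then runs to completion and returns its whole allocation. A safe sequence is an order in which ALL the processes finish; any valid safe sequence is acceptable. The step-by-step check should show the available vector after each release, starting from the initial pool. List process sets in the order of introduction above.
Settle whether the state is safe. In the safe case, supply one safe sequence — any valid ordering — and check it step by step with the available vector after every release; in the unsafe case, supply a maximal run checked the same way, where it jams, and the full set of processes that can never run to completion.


SAFE. One safe sequence: W7, W9, W6, W8, W4, W5.
Key observation: at W7 the run first touches a limit — (1, 1) against (1, 1), exact on a resource it actually requests.
Check, step by step:
  pool = (1, 1)
  run W7 (needs (1, 1), free (1, 1)); after release of (2, 3) the pool is (3, 4)
  run W9 (needs (3, 4), free (3, 4)); after release of (0, 2) the pool is (3, 6)
  run W6 (needs (2, 6), free (3, 6)); after release of (1, 0) the pool is (4, 6)
  run W8 (needs (3, 5), free (4, 6)); after release of (1, 2) the pool is (5, 8)
  run W4 (needs (5, 7), free (5, 8)); after release of (0, 3) the pool is (5, 11)
  run W5 (needs (1, 10), free (5, 11)); after release of (0, 2) the pool is (5, 13)


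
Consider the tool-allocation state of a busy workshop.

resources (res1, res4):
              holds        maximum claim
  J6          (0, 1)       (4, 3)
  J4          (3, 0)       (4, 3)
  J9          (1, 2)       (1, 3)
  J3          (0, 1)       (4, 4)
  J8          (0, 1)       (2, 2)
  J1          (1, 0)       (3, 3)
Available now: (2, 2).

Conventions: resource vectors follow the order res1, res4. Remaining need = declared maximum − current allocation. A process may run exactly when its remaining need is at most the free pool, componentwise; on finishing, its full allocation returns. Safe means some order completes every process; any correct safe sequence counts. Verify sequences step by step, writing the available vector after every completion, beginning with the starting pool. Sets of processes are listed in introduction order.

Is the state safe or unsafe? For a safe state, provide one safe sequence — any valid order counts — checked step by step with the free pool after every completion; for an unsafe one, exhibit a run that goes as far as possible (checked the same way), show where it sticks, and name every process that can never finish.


The state is SAFE; one workable sequence: J9, J8, J1, J6, J4, J3.
Key observation: J6 is the earliest step where a requested resource binds exactly: need (4, 2), pool (4, 5) at its turn.
Walking it through:
  pool = (2, 2)
  J9 needs (0, 1) <= (2, 2) -> finishes; pool += (1, 2) = (3, 4)
  J8 needs (2, 1) <= (3, 4) -> finishes; pool += (0, 1) = (3, 5)
  J1 needs (2, 3) <= (3, 5) -> finishes; pool += (1, 0) = (4, 5)
  J6 needs (4, 2) <= (4, 5) -> finishes; pool += (0, 1) = (4, 6)
  J4 needs (1, 3) <= (4, 6) -> finishes; pool += (3, 0) = (7, 6)
  J3 needs (4, 3) <= (7, 6) -> finishes; pool += (0, 1) = (7, 7)


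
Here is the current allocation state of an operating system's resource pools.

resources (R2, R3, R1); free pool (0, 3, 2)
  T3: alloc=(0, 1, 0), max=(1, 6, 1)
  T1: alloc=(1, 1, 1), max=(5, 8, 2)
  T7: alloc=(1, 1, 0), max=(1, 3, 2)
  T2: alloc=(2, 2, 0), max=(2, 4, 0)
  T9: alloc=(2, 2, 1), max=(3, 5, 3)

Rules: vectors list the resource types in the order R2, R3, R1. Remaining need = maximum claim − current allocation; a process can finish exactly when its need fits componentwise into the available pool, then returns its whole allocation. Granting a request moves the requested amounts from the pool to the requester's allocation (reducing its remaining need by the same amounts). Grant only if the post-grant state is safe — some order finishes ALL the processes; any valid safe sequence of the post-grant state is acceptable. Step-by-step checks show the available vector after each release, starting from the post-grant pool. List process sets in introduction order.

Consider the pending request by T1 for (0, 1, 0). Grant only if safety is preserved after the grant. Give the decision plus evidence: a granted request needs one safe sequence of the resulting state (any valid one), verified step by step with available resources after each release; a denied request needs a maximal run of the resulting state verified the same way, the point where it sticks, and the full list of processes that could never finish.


GRANT: granting preserves safety; a valid post-grant sequence is T7, T2, T9, T1, T3.
Key observation: (0, 2, 2) free after granting still covers T7 first, and each release covers the next.
Verifying the post-grant state step by step:
  pool = (0, 2, 2)
  run T7 (needs (0, 2, 2), free (0, 2, 2)); after release of (1, 1, 0) the pool is (1, 3, 2)
  run T2 (needs (0, 2, 0), free (1, 3, 2)); after release of (2, 2, 0) the pool is (3, 5, 2)
  run T9 (needs (1, 3, 2), free (3, 5, 2)); after release of (2, 2, 1) the pool is (5, 7, 3)
  run T1 (needs (4, 6, 1), free (5, 7, 3)); after release of (1, 2, 1) the pool is (6, 9, 4)
  run T3 (needs (1, 5, 1), free (6, 9, 4)); after release of (0, 1, 0) the pool is (6, 10, 4)


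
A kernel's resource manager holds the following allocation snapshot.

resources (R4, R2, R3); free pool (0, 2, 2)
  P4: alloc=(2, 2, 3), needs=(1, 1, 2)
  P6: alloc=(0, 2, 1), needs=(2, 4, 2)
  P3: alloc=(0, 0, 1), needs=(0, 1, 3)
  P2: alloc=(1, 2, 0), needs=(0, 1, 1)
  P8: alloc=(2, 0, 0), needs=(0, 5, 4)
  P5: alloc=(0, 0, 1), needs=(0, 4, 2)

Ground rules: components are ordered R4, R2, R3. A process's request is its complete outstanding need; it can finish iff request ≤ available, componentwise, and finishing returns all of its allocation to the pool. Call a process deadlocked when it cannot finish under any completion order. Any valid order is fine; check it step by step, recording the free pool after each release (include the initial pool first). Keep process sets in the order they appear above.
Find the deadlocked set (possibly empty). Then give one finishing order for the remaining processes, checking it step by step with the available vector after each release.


No process is deadlocked.
Key observation: P2 leads a chain of completions in which each release enables another process.
The rest can finish in the order P2, P4, P3, P8, P5, P6. Check, step by step:
  pool = (0, 2, 2)
  P2 needs (0, 1, 1) <= (0, 2, 2) -> finishes; pool += (1, 2, 0) = (1, 4, 2)
  P4 needs (1, 1, 2) <= (1, 4, 2) -> finishes; pool += (2, 2, 3) = (3, 6, 5)
  P3 needs (0, 1, 3) <= (3, 6, 5) -> finishes; pool += (0, 0, 1) = (3, 6, 6)
  P8 needs (0, 5, 4) <= (3, 6, 6) -> finishes; pool += (2, 0, 0) = (5, 6, 6)
  P5 needs (0, 4, 2) <= (5, 6, 6) -> finishes; pool += (0, 0, 1) = (5, 6, 7)
  P6 needs (2, 4, 2) <= (5, 6, 7) -> finishes; pool += (0, 2, 1) = (5, 8, 8)


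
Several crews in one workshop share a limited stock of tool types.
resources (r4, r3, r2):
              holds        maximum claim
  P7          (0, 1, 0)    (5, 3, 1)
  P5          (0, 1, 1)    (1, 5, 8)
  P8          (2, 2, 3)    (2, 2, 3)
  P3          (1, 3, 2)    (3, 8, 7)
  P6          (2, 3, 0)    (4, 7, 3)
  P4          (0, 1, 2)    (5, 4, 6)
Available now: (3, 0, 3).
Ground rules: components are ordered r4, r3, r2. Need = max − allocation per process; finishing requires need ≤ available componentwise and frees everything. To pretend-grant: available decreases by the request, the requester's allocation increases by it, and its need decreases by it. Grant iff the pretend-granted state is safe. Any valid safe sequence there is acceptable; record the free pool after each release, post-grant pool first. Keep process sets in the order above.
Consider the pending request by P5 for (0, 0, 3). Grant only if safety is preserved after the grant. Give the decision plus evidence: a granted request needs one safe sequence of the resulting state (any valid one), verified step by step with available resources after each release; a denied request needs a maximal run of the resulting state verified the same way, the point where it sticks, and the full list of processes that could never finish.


DENY. Granting would leave the state unsafe.
Key observation: after P8, P7 the pool peaks at (5, 3, 3), and each blocked process is short somewhere: P5 on r3, r2; P3 on r3, r2; P6 on r3; P4 on r2.
After a pretend grant, a maximal execution: P8, P7 — then nothing else fits. Walking it through:
  pool = (3, 0, 0)
  P8: need (0, 0, 0) fits (3, 0, 0); releases (2, 2, 3), pool now (5, 2, 3)
  P7: need (5, 2, 1) fits (5, 2, 3); releases (0, 1, 0), pool now (5, 3, 3)
  P5 cannot run: need (1, 4, 4) vs free (5, 3, 3) (insufficient r3 and r2)
  P3 cannot run: need (2, 5, 5) vs free (5, 3, 3) (insufficient r3 and r2)
  P6 cannot run: need (2, 4, 3) vs free (5, 3, 3) (insufficient r3)
  P4 cannot run: need (5, 3, 4) vs free (5, 3, 3) (insufficient r2)
Post-grant, the permanently blocked set is P5, P3, P6 and P4.


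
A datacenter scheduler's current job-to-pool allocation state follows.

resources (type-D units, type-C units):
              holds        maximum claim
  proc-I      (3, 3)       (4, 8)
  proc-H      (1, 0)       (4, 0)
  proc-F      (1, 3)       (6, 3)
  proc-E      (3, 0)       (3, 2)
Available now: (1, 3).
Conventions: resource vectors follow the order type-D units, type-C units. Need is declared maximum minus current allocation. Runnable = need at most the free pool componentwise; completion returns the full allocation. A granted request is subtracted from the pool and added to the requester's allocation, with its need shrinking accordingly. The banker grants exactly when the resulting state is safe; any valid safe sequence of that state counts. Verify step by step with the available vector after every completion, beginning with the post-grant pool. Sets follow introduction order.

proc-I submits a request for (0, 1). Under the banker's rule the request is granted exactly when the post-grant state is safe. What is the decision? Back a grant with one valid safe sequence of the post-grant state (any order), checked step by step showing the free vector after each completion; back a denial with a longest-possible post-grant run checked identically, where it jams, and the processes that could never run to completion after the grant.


GRANT. The post-grant state is safe; one safe sequence: proc-E, proc-H, proc-F, proc-I.
Key observation: post-grant, (1, 2) remains, and an order beginning with proc-E completes everyone.
Verifying the post-grant state step by step:
  pool = (1, 2)
  proc-E: need (0, 2) fits (1, 2); releases (3, 0), pool now (4, 2)
  proc-H: need (3, 0) fits (4, 2); releases (1, 0), pool now (5, 2)
  proc-F: need (5, 0) fits (5, 2); releases (1, 3), pool now (6, 5)
  proc-I: need (1, 4) fits (6, 5); releases (3, 4), pool now (9, 9)


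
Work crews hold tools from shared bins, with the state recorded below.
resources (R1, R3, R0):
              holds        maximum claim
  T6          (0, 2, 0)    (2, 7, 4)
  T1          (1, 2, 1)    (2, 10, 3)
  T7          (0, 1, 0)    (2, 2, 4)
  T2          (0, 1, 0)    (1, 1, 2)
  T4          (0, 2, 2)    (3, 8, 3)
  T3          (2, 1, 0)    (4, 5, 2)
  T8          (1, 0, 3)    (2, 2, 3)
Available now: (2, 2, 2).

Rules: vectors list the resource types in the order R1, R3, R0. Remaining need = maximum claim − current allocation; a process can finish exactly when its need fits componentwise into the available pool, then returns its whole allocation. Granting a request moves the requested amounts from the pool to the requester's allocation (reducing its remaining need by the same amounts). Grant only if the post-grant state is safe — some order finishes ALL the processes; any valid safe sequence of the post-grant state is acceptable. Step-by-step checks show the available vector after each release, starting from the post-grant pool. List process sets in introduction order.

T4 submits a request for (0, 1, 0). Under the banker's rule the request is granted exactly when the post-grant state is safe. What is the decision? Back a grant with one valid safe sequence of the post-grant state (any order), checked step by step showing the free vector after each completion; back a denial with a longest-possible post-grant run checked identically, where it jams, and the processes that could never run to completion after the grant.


DENY — the pretend-granted state is unsafe.
Key observation: R3 is the bottleneck — with T2, T8, T7 done the pool holds (3, 3, 5), short of every remaining need.
After a pretend grant, a maximal execution: T2, T8, T7 — then nothing else fits. Step-by-step check:
  pool = (2, 1, 2)
  T2: need (1, 0, 2) fits (2, 1, 2); releases (0, 1, 0), pool now (2, 2, 2)
  T8: need (1, 2, 0) fits (2, 2, 2); releases (1, 0, 3), pool now (3, 2, 5)
  T7: need (2, 1, 4) fits (3, 2, 5); releases (0, 1, 0), pool now (3, 3, 5)
  T6 still needs (2, 5, 4) but only (3, 3, 5) is free — short on R3
  T1 still needs (1, 8, 2) but only (3, 3, 5) is free — short on R3
  T4 still needs (3, 5, 1) but only (3, 3, 5) is free — short on R3
  T3 still needs (2, 4, 2) but only (3, 3, 5) is free — short on R3
Post-grant, the permanently blocked set is T6, T1, T4 and T3.


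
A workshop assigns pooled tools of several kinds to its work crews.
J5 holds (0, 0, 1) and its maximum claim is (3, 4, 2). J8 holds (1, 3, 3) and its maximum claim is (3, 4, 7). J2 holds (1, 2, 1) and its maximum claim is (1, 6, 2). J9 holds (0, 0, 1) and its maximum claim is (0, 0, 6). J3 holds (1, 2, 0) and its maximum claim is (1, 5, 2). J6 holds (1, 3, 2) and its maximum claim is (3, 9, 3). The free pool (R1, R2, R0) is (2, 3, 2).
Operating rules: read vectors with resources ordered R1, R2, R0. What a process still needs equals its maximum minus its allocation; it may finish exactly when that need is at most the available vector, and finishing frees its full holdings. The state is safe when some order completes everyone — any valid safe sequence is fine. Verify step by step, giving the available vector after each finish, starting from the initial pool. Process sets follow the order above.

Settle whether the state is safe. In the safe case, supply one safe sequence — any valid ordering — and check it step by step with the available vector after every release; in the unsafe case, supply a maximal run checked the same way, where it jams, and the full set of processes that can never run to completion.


SAFE. One safe sequence: J3, J2, J6, J8, J9, J5.
Key observation: J3 marks the first exact bind of the order: its need (0, 3, 2) fits the free (2, 3, 2) with zero slack on a requested resource.
Walking it through:
  pool = (2, 3, 2)
  J3: need (0, 3, 2) fits (2, 3, 2); releases (1, 2, 0), pool now (3, 5, 2)
  J2: need (0, 4, 1) fits (3, 5, 2); releases (1, 2, 1), pool now (4, 7, 3)
  J6: need (2, 6, 1) fits (4, 7, 3); releases (1, 3, 2), pool now (5, 10, 5)
  J8: need (2, 1, 4) fits (5, 10, 5); releases (1, 3, 3), pool now (6, 13, 8)
  J9: need (0, 0, 5) fits (6, 13, 8); releases (0, 0, 1), pool now (6, 13, 9)
  J5: need (3, 4, 1) fits (6, 13, 9); releases (0, 0, 1), pool now (6, 13, 10)


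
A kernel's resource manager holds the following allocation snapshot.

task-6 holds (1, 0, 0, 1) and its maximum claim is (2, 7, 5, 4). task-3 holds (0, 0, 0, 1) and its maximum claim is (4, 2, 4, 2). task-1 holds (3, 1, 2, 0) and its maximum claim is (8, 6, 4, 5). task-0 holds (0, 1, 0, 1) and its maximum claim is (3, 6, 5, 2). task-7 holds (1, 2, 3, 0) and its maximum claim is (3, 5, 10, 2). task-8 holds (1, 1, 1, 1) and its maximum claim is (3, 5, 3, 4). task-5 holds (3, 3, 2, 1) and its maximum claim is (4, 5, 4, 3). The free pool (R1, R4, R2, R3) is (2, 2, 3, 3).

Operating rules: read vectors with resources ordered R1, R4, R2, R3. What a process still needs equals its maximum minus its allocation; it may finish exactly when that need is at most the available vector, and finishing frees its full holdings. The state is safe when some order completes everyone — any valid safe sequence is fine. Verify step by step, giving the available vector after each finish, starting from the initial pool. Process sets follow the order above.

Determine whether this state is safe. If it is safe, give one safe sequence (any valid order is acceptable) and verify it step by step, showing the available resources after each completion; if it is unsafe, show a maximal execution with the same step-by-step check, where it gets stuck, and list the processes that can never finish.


The state is SAFE; one workable sequence: task-5, task-8, task-1, task-7, task-6, task-0, task-3.
Key observation: task-5 is the earliest step where a requested resource binds exactly: need (1, 2, 2, 2), pool (2, 2, 3, 3) at its turn.
Step-by-step check:
  pool = (2, 2, 3, 3)
  run task-5 (needs (1, 2, 2, 2), free (2, 2, 3, 3)); after release of (3, 3, 2, 1) the pool is (5, 5, 5, 4)
  run task-8 (needs (2, 4, 2, 3), free (5, 5, 5, 4)); after release of (1, 1, 1, 1) the pool is (6, 6, 6, 5)
  run task-1 (needs (5, 5, 2, 5), free (6, 6, 6, 5)); after release of (3, 1, 2, 0) the pool is (9, 7, 8, 5)
  run task-7 (needs (2, 3, 7, 2), free (9, 7, 8, 5)); after release of (1, 2, 3, 0) the pool is (10, 9, 11, 5)
  run task-6 (needs (1, 7, 5, 3), free (10, 9, 11, 5)); after release of (1, 0, 0, 1) the pool is (11, 9, 11, 6)
  run task-0 (needs (3, 5, 5, 1), free (11, 9, 11, 6)); after release of (0, 1, 0, 1) the pool is (11, 10, 11, 7)
  run task-3 (needs (4, 2, 4, 1), free (11, 10, 11, 7)); after release of (0, 0, 0, 1) the pool is (11, 10, 11, 8)


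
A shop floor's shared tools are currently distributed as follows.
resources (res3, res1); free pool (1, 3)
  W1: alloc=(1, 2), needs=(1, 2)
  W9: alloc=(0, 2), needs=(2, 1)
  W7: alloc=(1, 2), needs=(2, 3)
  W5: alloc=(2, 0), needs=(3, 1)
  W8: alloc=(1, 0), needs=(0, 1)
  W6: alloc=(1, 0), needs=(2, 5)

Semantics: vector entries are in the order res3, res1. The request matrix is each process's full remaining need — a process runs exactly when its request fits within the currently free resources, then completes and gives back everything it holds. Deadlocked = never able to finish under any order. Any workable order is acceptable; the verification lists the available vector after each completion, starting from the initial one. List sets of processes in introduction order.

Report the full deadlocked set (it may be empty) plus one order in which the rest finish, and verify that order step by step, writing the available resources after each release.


Nothing here is deadlocked.
Key observation: W8 fits the free pool immediately, and its release cascades until everyone finishes.
One completion order for the rest: W8, W1, W6, W5, W9, W7. Step-by-step check:
  pool = (1, 3)
  W8: need (0, 1) fits (1, 3); releases (1, 0), pool now (2, 3)
  W1: need (1, 2) fits (2, 3); releases (1, 2), pool now (3, 5)
  W6: need (2, 5) fits (3, 5); releases (1, 0), pool now (4, 5)
  W5: need (3, 1) fits (4, 5); releases (2, 0), pool now (6, 5)
  W9: need (2, 1) fits (6, 5); releases (0, 2), pool now (6, 7)
  W7: need (2, 3) fits (6, 7); releases (1, 2), pool now (7, 9)


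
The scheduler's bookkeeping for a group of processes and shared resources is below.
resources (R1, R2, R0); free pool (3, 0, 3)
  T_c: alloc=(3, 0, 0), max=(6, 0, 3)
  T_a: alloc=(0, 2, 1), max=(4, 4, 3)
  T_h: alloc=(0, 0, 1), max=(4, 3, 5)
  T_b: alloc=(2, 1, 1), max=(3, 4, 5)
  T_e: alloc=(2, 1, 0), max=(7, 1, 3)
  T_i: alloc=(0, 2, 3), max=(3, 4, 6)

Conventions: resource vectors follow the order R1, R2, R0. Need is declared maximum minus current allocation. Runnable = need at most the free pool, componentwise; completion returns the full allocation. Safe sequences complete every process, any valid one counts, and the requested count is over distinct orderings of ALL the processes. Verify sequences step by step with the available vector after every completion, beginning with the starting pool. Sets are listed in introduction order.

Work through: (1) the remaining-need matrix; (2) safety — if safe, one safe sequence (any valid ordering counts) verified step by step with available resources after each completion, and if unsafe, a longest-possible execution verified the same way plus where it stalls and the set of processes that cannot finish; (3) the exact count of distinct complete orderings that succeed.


(1) Remaining need (order R1, R2, R0):
  T_c: (3, 0, 3)
  T_a: (4, 2, 2)
  T_h: (4, 3, 4)
  T_b: (1, 3, 4)
  T_e: (5, 0, 3)
  T_i: (3, 2, 3)
(2) UNSAFE.
Key observation: once T_c, T_e finish, the pool peaks at (8, 1, 3) — and every remaining process still needs more R2 than that.
Going as far as possible: T_c, T_e; after that, nothing fits. Walking it through:
  pool = (3, 0, 3)
  T_c needs (3, 0, 3) <= (3, 0, 3) -> finishes; pool += (3, 0, 0) = (6, 0, 3)
  T_e needs (5, 0, 3) <= (6, 0, 3) -> finishes; pool += (2, 1, 0) = (8, 1, 3)
  T_a cannot run: need (4, 2, 2) vs free (8, 1, 3) (insufficient R2)
  T_h cannot run: need (4, 3, 4) vs free (8, 1, 3) (insufficient R2 and R0)
  T_b cannot run: need (1, 3, 4) vs free (8, 1, 3) (insufficient R2 and R0)
  T_i cannot run: need (3, 2, 3) vs free (8, 1, 3) (insufficient R2)
Never able to finish: T_a, T_h, T_b and T_i.
(3) Precisely 0 of the possible complete orderings are safe sequences.


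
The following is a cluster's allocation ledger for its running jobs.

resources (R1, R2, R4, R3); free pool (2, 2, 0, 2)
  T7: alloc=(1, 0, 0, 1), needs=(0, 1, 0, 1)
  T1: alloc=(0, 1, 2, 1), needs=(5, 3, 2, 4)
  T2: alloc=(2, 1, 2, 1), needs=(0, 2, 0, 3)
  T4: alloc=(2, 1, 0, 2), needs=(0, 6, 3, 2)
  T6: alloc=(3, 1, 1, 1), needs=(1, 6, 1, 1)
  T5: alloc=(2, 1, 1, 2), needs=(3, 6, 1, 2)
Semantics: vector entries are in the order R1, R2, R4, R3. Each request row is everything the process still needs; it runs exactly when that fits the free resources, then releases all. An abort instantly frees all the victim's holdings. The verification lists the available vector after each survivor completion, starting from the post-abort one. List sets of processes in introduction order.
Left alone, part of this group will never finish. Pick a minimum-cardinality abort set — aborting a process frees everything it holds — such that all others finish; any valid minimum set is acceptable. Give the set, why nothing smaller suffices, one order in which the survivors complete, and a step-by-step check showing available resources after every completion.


Abort T6 and T5.
Key observation: T4 had no path to completion before; after the abort of T6 and T5 ((5, 2, 2, 3) returned), step 4 is where it fits.
Why nothing smaller works — every single abort fails: T7 alone leaves T4 blocked (short on R2); T1 alone leaves T4 blocked (short on R2); T2 alone leaves T4 blocked (short on R2); T4 alone leaves T6 blocked (short on R2); T6 alone leaves T4 blocked (short on R2); T5 alone leaves T4 blocked (short on R2).
The survivors complete as T2, T7, T1, T4. Verifying each step (starting from the post-abort pool):
  pool = (7, 4, 2, 5)
  run T2 (needs (0, 2, 0, 3), free (7, 4, 2, 5)); after release of (2, 1, 2, 1) the pool is (9, 5, 4, 6)
  run T7 (needs (0, 1, 0, 1), free (9, 5, 4, 6)); after release of (1, 0, 0, 1) the pool is (10, 5, 4, 7)
  run T1 (needs (5, 3, 2, 4), free (10, 5, 4, 7)); after release of (0, 1, 2, 1) the pool is (10, 6, 6, 8)
  run T4 (needs (0, 6, 3, 2), free (10, 6, 6, 8)); after release of (2, 1, 0, 2) the pool is (12, 7, 6, 10)
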